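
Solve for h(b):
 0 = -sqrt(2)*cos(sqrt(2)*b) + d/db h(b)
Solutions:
 h(b) = C1 + sin(sqrt(2)*b)


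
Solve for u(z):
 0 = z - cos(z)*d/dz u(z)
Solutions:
 u(z) = C1 + Integral(z/cos(z), z)


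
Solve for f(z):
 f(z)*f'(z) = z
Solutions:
 f(z) = -sqrt(C1 + z^2)
 f(z) = sqrt(C1 + z^2)


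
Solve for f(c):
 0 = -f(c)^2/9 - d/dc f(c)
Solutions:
 f(c) = 9/(C1 + c)


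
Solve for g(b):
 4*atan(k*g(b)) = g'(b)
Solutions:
 Integral(1/atan(_y*k), (_y, g(b))) = C1 + 4*b


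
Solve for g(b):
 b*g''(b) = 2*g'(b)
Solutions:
 g(b) = C1 + C2*b^3


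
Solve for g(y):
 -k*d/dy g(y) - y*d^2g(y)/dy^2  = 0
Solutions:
 g(y) = C1 + y^(1 - re(k))*(C2*sin(log(y)*Abs(im(k))) + C3*cos(log(y)*im(k)))


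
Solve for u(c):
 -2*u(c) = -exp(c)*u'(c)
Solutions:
 u(c) = C1*exp(-2*exp(-c))


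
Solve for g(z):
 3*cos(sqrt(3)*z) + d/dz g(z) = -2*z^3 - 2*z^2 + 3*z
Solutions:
 g(z) = C1 - z^4/2 - 2*z^3/3 + 3*z^2/2 - sqrt(3)*sin(sqrt(3)*z)


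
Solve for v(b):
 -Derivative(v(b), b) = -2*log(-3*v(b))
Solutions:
 -Integral(1/(log(-_y) + log(3)), (_y, v(b)))/2 = C1 - b


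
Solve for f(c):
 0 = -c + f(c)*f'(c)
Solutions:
 f(c) = -sqrt(C1 + c^2)
 f(c) = sqrt(C1 + c^2)


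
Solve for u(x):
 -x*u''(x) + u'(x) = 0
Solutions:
 u(x) = C1 + C2*x^2


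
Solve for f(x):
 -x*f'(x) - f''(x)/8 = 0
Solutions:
 f(x) = C1 + C2*erf(2*x)


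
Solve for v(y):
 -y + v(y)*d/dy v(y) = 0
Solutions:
 v(y) = -sqrt(C1 + y^2)
 v(y) = sqrt(C1 + y^2)


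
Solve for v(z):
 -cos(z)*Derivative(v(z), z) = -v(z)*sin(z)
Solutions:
 v(z) = C1/cos(z)


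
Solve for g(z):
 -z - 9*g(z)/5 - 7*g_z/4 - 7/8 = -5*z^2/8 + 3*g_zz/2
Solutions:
 g(z) = 25*z^2/72 - 1595*z/1296 + (C1*sin(sqrt(3095)*z/60) + C2*cos(sqrt(3095)*z/60))*exp(-7*z/12) + 6145/46656


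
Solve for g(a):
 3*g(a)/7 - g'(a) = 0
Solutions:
 g(a) = C1*exp(3*a/7)


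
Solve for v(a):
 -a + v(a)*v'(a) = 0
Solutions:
 v(a) = -sqrt(C1 + a^2)
 v(a) = sqrt(C1 + a^2)


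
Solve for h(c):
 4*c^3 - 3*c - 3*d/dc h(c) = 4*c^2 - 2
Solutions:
 h(c) = C1 + c^4/3 - 4*c^3/9 - c^2/2 + 2*c/3


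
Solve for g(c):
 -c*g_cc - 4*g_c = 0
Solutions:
 g(c) = C1 + C2/c^3


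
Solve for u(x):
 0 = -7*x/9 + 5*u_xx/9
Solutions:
 u(x) = C1 + C2*x + 7*x^3/30


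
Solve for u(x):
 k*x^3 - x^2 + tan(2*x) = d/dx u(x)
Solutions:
 u(x) = C1 + k*x^4/4 - x^3/3 - log(cos(2*x))/2


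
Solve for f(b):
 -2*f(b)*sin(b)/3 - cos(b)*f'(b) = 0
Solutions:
 f(b) = C1*cos(b)^(2/3)


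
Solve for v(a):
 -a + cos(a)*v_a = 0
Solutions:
 v(a) = C1 + Integral(a/cos(a), a)


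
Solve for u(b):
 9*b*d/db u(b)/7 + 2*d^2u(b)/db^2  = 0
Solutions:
 u(b) = C1 + C2*erf(3*sqrt(7)*b/14)


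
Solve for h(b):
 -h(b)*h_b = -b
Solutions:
 h(b) = -sqrt(C1 + b^2)
 h(b) = sqrt(C1 + b^2)


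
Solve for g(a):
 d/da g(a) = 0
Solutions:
 g(a) = C1


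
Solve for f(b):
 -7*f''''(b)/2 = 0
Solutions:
 f(b) = C1 + C2*b + C3*b^2 + C4*b^3


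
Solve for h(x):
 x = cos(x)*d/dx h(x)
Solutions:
 h(x) = C1 + Integral(x/cos(x), x)


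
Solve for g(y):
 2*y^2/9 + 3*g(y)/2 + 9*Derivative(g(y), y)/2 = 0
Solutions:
 g(y) = C1*exp(-y/3) - 4*y^2/27 + 8*y/9 - 8/3


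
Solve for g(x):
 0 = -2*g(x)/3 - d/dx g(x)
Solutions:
 g(x) = C1*exp(-2*x/3)


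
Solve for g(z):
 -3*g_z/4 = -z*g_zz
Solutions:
 g(z) = C1 + C2*z^(7/4)


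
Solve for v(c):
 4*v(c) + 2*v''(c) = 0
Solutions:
 v(c) = C1*sin(sqrt(2)*c) + C2*cos(sqrt(2)*c)


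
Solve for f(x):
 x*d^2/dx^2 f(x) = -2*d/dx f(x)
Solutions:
 f(x) = C1 + C2/x


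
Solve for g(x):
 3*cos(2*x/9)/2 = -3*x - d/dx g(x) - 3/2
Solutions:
 g(x) = C1 - 3*x^2/2 - 3*x/2 - 27*sin(x/9)*cos(x/9)/2


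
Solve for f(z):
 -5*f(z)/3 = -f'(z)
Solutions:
 f(z) = C1*exp(5*z/3)


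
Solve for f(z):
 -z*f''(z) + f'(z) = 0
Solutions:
 f(z) = C1 + C2*z^2


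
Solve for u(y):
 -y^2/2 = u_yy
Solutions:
 u(y) = C1 + C2*y - y^4/24


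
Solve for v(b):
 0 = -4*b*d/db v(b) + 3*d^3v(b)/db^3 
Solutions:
 v(b) = C1 + Integral(C2*airyai(6^(2/3)*b/3) + C3*airybi(6^(2/3)*b/3), b)


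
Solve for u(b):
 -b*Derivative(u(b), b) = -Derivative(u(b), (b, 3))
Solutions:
 u(b) = C1 + Integral(C2*airyai(b) + C3*airybi(b), b)


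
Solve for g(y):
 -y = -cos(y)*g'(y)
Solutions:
 g(y) = C1 + Integral(y/cos(y), y)


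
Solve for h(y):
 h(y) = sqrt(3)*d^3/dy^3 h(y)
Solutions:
 h(y) = C3*exp(3^(5/6)*y/3) + (C1*sin(3^(1/3)*y/2) + C2*cos(3^(1/3)*y/2))*exp(-3^(5/6)*y/6)


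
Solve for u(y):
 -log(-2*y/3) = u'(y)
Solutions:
 u(y) = C1 - y*log(-y) + y*(-log(2) + 1 + log(3))


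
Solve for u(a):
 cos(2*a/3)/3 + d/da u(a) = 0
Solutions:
 u(a) = C1 - sin(2*a/3)/2


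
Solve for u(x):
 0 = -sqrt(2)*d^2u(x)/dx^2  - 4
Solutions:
 u(x) = C1 + C2*x - sqrt(2)*x^2


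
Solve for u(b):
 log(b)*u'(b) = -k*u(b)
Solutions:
 u(b) = C1*exp(-k*li(b))


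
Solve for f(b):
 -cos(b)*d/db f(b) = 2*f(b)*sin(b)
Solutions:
 f(b) = C1*cos(b)^2


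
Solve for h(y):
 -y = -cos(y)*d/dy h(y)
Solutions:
 h(y) = C1 + Integral(y/cos(y), y)


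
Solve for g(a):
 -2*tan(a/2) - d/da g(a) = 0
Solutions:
 g(a) = C1 + 4*log(cos(a/2))


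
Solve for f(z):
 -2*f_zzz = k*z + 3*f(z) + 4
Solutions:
 f(z) = C3*exp(-2^(2/3)*3^(1/3)*z/2) - k*z/3 + (C1*sin(2^(2/3)*3^(5/6)*z/4) + C2*cos(2^(2/3)*3^(5/6)*z/4))*exp(2^(2/3)*3^(1/3)*z/4) - 4/3


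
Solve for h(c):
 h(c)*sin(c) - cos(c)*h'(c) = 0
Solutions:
 h(c) = C1/cos(c)


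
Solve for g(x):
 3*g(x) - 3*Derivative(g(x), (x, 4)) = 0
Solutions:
 g(x) = C1*exp(-x) + C2*exp(x) + C3*sin(x) + C4*cos(x)


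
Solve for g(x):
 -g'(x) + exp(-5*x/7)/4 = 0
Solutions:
 g(x) = C1 - 7*exp(-5*x/7)/20


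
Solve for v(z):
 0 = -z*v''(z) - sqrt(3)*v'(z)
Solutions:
 v(z) = C1 + C2*z^(1 - sqrt(3))


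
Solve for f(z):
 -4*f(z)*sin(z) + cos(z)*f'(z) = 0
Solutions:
 f(z) = C1/cos(z)^4


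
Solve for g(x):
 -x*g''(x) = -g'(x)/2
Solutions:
 g(x) = C1 + C2*x^(3/2)


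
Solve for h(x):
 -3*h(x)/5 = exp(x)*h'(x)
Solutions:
 h(x) = C1*exp(3*exp(-x)/5)


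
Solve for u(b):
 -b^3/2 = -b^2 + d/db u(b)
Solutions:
 u(b) = C1 - b^4/8 + b^3/3


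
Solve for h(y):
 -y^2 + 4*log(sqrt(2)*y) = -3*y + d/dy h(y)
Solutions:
 h(y) = C1 - y^3/3 + 3*y^2/2 + 4*y*log(y) - 4*y + y*log(4)


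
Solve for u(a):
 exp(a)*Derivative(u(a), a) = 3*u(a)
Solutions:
 u(a) = C1*exp(-3*exp(-a))


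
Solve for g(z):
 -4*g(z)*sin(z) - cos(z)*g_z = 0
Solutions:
 g(z) = C1*cos(z)^4


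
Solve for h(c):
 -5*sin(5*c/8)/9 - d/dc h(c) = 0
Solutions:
 h(c) = C1 + 8*cos(5*c/8)/9


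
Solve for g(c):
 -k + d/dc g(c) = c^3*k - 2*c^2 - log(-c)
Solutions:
 g(c) = C1 + c^4*k/4 - 2*c^3/3 + c*(k + 1) - c*log(-c)


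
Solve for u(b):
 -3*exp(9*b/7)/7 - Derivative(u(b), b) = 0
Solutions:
 u(b) = C1 - exp(9*b/7)/3


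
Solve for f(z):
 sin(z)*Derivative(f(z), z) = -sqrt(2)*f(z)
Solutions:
 f(z) = C1*(cos(z) + 1)^(sqrt(2)/2)/(cos(z) - 1)^(sqrt(2)/2)


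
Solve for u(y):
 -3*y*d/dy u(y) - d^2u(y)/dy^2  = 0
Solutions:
 u(y) = C1 + C2*erf(sqrt(6)*y/2)


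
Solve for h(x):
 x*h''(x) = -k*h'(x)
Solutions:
 h(x) = C1 + x^(1 - re(k))*(C2*sin(log(x)*Abs(im(k))) + C3*cos(log(x)*im(k)))


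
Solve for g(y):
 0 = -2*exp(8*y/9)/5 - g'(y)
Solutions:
 g(y) = C1 - 9*exp(8*y/9)/20


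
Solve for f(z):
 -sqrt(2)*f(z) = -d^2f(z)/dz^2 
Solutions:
 f(z) = C1*exp(-2^(1/4)*z) + C2*exp(2^(1/4)*z)


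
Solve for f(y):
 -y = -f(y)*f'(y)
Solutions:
 f(y) = -sqrt(C1 + y^2)
 f(y) = sqrt(C1 + y^2)


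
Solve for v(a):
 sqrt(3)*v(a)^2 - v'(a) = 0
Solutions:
 v(a) = -1/(C1 + sqrt(3)*a)


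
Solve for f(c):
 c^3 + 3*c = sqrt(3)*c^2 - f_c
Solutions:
 f(c) = C1 - c^4/4 + sqrt(3)*c^3/3 - 3*c^2/2


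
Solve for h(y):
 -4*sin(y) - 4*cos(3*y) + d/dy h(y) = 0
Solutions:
 h(y) = C1 + 4*sin(3*y)/3 - 4*cos(y)


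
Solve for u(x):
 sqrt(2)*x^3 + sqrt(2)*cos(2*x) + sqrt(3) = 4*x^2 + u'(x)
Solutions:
 u(x) = C1 + sqrt(2)*x^4/4 - 4*x^3/3 + sqrt(3)*x + sqrt(2)*sin(2*x)/2


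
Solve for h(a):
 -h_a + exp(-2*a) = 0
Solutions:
 h(a) = C1 - exp(-2*a)/2


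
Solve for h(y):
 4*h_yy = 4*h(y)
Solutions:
 h(y) = C1*exp(-y) + C2*exp(y)


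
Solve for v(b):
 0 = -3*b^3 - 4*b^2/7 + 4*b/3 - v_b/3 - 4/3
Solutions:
 v(b) = C1 - 9*b^4/4 - 4*b^3/7 + 2*b^2 - 4*b


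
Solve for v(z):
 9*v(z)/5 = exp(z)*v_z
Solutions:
 v(z) = C1*exp(-9*exp(-z)/5)


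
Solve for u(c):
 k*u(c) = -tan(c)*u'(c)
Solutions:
 u(c) = C1*exp(-k*log(sin(c)))


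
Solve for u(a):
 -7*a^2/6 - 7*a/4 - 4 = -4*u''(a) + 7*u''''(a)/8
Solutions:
 u(a) = C1 + C2*a + C3*exp(-4*sqrt(14)*a/7) + C4*exp(4*sqrt(14)*a/7) + 7*a^4/288 + 7*a^3/96 + 433*a^2/768


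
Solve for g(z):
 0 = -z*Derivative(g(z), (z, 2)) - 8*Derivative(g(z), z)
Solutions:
 g(z) = C1 + C2/z^7


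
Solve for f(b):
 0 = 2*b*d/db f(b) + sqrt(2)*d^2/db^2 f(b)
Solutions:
 f(b) = C1 + C2*erf(2^(3/4)*b/2)


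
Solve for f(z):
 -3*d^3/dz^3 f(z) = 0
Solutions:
 f(z) = C1 + C2*z + C3*z^2


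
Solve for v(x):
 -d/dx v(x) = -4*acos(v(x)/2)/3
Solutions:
 Integral(1/acos(_y/2), (_y, v(x))) = C1 + 4*x/3


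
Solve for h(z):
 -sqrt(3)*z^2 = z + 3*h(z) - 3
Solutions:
 h(z) = -sqrt(3)*z^2/3 - z/3 + 1


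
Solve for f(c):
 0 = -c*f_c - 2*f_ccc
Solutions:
 f(c) = C1 + Integral(C2*airyai(-2^(2/3)*c/2) + C3*airybi(-2^(2/3)*c/2), c)


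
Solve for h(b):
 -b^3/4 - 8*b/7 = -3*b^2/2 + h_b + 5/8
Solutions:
 h(b) = C1 - b^4/16 + b^3/2 - 4*b^2/7 - 5*b/8


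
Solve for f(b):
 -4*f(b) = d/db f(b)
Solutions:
 f(b) = C1*exp(-4*b)


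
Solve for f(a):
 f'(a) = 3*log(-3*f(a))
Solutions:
 -Integral(1/(log(-_y) + log(3)), (_y, f(a)))/3 = C1 - a


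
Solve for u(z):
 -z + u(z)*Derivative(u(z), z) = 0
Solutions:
 u(z) = -sqrt(C1 + z^2)
 u(z) = sqrt(C1 + z^2)


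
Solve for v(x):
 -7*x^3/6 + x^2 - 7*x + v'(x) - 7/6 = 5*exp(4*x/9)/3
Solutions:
 v(x) = C1 + 7*x^4/24 - x^3/3 + 7*x^2/2 + 7*x/6 + 15*exp(4*x/9)/4


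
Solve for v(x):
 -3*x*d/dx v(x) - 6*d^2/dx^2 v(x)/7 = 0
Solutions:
 v(x) = C1 + C2*erf(sqrt(7)*x/2)


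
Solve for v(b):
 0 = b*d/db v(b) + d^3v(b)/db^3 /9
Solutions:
 v(b) = C1 + Integral(C2*airyai(-3^(2/3)*b) + C3*airybi(-3^(2/3)*b), b)


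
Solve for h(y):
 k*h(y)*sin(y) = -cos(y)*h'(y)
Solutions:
 h(y) = C1*exp(k*log(cos(y)))


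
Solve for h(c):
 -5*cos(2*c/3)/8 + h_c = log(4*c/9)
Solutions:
 h(c) = C1 + c*log(c) - 2*c*log(3) - c + 2*c*log(2) + 15*sin(2*c/3)/16


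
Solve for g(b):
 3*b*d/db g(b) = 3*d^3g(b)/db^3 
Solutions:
 g(b) = C1 + Integral(C2*airyai(b) + C3*airybi(b), b)


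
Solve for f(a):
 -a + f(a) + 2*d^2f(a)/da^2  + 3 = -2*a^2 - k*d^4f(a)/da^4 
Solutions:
 f(a) = C1*exp(-a*sqrt((-sqrt(1 - k) - 1)/k)) + C2*exp(a*sqrt((-sqrt(1 - k) - 1)/k)) + C3*exp(-a*sqrt((sqrt(1 - k) - 1)/k)) + C4*exp(a*sqrt((sqrt(1 - k) - 1)/k)) - 2*a^2 + a + 5


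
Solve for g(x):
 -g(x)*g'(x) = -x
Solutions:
 g(x) = -sqrt(C1 + x^2)
 g(x) = sqrt(C1 + x^2)


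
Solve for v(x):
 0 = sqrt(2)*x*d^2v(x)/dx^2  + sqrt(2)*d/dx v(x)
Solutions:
 v(x) = C1 + C2*log(x)


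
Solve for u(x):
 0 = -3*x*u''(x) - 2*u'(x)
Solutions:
 u(x) = C1 + C2*x^(1/3)


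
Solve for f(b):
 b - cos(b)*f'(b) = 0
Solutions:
 f(b) = C1 + Integral(b/cos(b), b)


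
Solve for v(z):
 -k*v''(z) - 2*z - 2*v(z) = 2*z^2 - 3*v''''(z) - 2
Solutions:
 v(z) = C1*exp(-sqrt(6)*z*sqrt(k - sqrt(k^2 + 24))/6) + C2*exp(sqrt(6)*z*sqrt(k - sqrt(k^2 + 24))/6) + C3*exp(-sqrt(6)*z*sqrt(k + sqrt(k^2 + 24))/6) + C4*exp(sqrt(6)*z*sqrt(k + sqrt(k^2 + 24))/6) + k - z^2 - z + 1


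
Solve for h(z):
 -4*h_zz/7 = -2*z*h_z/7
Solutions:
 h(z) = C1 + C2*erfi(z/2)


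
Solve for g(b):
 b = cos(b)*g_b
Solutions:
 g(b) = C1 + Integral(b/cos(b), b)


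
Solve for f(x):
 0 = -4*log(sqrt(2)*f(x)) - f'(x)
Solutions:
 Integral(1/(2*log(_y) + log(2)), (_y, f(x)))/2 = C1 - x


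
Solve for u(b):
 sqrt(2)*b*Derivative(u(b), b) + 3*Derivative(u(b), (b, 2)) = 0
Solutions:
 u(b) = C1 + C2*erf(2^(3/4)*sqrt(3)*b/6)


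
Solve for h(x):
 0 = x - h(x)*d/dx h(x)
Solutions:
 h(x) = -sqrt(C1 + x^2)
 h(x) = sqrt(C1 + x^2)


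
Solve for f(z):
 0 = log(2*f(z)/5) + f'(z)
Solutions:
 Integral(1/(log(_y) - log(5) + log(2)), (_y, f(z))) = C1 - z


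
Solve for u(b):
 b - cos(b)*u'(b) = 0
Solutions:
 u(b) = C1 + Integral(b/cos(b), b)


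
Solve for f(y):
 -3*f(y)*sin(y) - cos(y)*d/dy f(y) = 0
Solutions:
 f(y) = C1*cos(y)^3


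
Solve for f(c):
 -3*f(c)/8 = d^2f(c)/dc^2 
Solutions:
 f(c) = C1*sin(sqrt(6)*c/4) + C2*cos(sqrt(6)*c/4)


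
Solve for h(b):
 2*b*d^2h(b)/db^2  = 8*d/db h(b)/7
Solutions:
 h(b) = C1 + C2*b^(11/7)


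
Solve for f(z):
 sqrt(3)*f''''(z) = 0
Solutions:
 f(z) = C1 + C2*z + C3*z^2 + C4*z^3


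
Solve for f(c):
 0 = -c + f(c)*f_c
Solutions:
 f(c) = -sqrt(C1 + c^2)
 f(c) = sqrt(C1 + c^2)


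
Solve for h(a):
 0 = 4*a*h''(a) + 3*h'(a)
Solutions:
 h(a) = C1 + C2*a^(1/4)


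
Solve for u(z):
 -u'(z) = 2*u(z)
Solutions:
 u(z) = C1*exp(-2*z)


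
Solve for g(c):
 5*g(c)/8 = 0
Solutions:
 g(c) = 0


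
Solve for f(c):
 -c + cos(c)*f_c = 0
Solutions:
 f(c) = C1 + Integral(c/cos(c), c)


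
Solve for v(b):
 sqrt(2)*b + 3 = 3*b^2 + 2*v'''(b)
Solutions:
 v(b) = C1 + C2*b + C3*b^2 - b^5/40 + sqrt(2)*b^4/48 + b^3/4


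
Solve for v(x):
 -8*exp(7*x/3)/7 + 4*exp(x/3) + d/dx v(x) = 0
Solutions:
 v(x) = C1 + 24*exp(7*x/3)/49 - 12*exp(x/3)


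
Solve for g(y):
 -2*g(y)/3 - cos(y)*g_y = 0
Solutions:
 g(y) = C1*(sin(y) - 1)^(1/3)/(sin(y) + 1)^(1/3)


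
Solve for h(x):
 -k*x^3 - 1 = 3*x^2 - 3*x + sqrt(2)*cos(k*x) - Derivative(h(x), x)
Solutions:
 h(x) = C1 + k*x^4/4 + x^3 - 3*x^2/2 + x + sqrt(2)*sin(k*x)/k


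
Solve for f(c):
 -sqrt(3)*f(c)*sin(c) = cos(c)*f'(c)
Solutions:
 f(c) = C1*cos(c)^(sqrt(3))


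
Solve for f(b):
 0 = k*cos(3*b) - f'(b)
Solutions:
 f(b) = C1 + k*sin(3*b)/3


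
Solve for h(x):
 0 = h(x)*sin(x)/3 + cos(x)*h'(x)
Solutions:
 h(x) = C1*cos(x)^(1/3)


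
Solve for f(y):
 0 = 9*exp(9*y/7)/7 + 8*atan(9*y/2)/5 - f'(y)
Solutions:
 f(y) = C1 + 8*y*atan(9*y/2)/5 + exp(9*y/7) - 8*log(81*y^2 + 4)/45


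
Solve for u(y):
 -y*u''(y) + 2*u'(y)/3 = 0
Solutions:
 u(y) = C1 + C2*y^(5/3)


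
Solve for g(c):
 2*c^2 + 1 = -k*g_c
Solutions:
 g(c) = C1 - 2*c^3/(3*k) - c/k


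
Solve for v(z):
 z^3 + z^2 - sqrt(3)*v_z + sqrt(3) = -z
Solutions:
 v(z) = C1 + sqrt(3)*z^4/12 + sqrt(3)*z^3/9 + sqrt(3)*z^2/6 + z


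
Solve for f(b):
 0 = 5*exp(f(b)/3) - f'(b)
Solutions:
 f(b) = 3*log(-1/(C1 + 5*b)) + 3*log(3)


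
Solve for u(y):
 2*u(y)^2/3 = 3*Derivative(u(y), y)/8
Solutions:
 u(y) = -9/(C1 + 16*y)


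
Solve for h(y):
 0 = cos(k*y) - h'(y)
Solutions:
 h(y) = C1 + sin(k*y)/k


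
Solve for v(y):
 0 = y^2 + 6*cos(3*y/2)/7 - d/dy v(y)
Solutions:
 v(y) = C1 + y^3/3 + 4*sin(3*y/2)/7


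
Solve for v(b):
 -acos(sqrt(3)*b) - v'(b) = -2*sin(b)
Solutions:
 v(b) = C1 - b*acos(sqrt(3)*b) + sqrt(3)*sqrt(1 - 3*b^2)/3 - 2*cos(b)


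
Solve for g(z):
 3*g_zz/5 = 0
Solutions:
 g(z) = C1 + C2*z


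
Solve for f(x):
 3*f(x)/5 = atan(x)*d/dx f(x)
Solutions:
 f(x) = C1*exp(3*Integral(1/atan(x), x)/5)


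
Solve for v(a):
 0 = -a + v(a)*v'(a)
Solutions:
 v(a) = -sqrt(C1 + a^2)
 v(a) = sqrt(C1 + a^2)


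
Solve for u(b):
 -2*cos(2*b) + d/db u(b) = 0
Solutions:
 u(b) = C1 + sin(2*b)


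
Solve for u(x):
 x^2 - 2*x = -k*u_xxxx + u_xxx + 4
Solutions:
 u(x) = C1 + C2*x + C3*x^2 + C4*exp(x/k) + x^5/60 + x^4*(k - 1)/12 + x^3*(k^2 - k - 2)/3


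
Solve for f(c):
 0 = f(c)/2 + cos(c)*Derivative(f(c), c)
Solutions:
 f(c) = C1*(sin(c) - 1)^(1/4)/(sin(c) + 1)^(1/4)


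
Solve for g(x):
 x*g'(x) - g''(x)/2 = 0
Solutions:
 g(x) = C1 + C2*erfi(x)


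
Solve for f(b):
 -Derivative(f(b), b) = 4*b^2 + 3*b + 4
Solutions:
 f(b) = C1 - 4*b^3/3 - 3*b^2/2 - 4*b


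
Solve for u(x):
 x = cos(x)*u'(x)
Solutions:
 u(x) = C1 + Integral(x/cos(x), x)


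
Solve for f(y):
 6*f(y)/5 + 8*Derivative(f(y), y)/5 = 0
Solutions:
 f(y) = C1*exp(-3*y/4)


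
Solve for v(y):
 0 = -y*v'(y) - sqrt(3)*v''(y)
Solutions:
 v(y) = C1 + C2*erf(sqrt(2)*3^(3/4)*y/6)


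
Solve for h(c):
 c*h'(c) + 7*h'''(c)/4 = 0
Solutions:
 h(c) = C1 + Integral(C2*airyai(-14^(2/3)*c/7) + C3*airybi(-14^(2/3)*c/7), c)


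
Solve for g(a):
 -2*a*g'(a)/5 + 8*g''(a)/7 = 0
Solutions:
 g(a) = C1 + C2*erfi(sqrt(70)*a/20)


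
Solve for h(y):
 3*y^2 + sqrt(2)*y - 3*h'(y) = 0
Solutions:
 h(y) = C1 + y^3/3 + sqrt(2)*y^2/6


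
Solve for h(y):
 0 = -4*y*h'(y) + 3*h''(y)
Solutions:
 h(y) = C1 + C2*erfi(sqrt(6)*y/3)


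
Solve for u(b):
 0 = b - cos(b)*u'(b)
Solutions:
 u(b) = C1 + Integral(b/cos(b), b)


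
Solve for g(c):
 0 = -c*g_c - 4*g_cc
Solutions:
 g(c) = C1 + C2*erf(sqrt(2)*c/4)


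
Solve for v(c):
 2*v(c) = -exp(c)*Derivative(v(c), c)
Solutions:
 v(c) = C1*exp(2*exp(-c))


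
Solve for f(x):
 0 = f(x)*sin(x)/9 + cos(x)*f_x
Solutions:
 f(x) = C1*cos(x)^(1/9)


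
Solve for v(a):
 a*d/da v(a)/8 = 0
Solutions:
 v(a) = C1


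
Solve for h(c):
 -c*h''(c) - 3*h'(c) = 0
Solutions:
 h(c) = C1 + C2/c^2


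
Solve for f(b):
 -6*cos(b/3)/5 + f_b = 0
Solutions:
 f(b) = C1 + 18*sin(b/3)/5


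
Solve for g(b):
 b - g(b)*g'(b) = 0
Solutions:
 g(b) = -sqrt(C1 + b^2)
 g(b) = sqrt(C1 + b^2)


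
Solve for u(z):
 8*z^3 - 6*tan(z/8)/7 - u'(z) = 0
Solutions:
 u(z) = C1 + 2*z^4 + 48*log(cos(z/8))/7


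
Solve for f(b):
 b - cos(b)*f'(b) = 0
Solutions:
 f(b) = C1 + Integral(b/cos(b), b)


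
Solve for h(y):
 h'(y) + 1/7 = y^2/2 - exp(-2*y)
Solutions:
 h(y) = C1 + y^3/6 - y/7 + exp(-2*y)/2


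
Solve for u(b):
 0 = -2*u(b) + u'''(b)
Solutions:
 u(b) = C3*exp(2^(1/3)*b) + (C1*sin(2^(1/3)*sqrt(3)*b/2) + C2*cos(2^(1/3)*sqrt(3)*b/2))*exp(-2^(1/3)*b/2)


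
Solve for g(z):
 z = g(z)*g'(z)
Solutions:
 g(z) = -sqrt(C1 + z^2)
 g(z) = sqrt(C1 + z^2)


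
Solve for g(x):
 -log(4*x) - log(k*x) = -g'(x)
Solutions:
 g(x) = C1 + x*(log(k) - 2 + 2*log(2)) + 2*x*log(x)


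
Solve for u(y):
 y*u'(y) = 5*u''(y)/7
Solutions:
 u(y) = C1 + C2*erfi(sqrt(70)*y/10)


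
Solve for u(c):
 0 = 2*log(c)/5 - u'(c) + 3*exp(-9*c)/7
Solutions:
 u(c) = C1 + 2*c*log(c)/5 - 2*c/5 - exp(-9*c)/21


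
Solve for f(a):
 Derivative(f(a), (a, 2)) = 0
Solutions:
 f(a) = C1 + C2*a


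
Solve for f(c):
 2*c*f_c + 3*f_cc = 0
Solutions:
 f(c) = C1 + C2*erf(sqrt(3)*c/3)


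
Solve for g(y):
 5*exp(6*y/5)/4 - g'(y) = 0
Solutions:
 g(y) = C1 + 25*exp(6*y/5)/24


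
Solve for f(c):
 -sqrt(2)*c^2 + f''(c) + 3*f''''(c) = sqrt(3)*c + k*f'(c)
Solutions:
 f(c) = C1 + C2*exp(2^(1/3)*c*(-2^(1/3)*(-9*k + sqrt(81*k^2 + 4))^(1/3) + 2/(-9*k + sqrt(81*k^2 + 4))^(1/3))/6) + C3*exp(2^(1/3)*c*(2^(1/3)*(-9*k + sqrt(81*k^2 + 4))^(1/3) - 2^(1/3)*sqrt(3)*I*(-9*k + sqrt(81*k^2 + 4))^(1/3) + 8/((-1 + sqrt(3)*I)*(-9*k + sqrt(81*k^2 + 4))^(1/3)))/12) + C4*exp(2^(1/3)*c*(2^(1/3)*(-9*k + sqrt(81*k^2 + 4))^(1/3) + 2^(1/3)*sqrt(3)*I*(-9*k + sqrt(81*k^2 + 4))^(1/3) - 8/((1 + sqrt(3)*I)*(-9*k + sqrt(81*k^2 + 4))^(1/3)))/12) - sqrt(2)*c^3/(3*k) - sqrt(3)*c^2/(2*k) - sqrt(2)*c^2/k^2 - sqrt(3)*c/k^2 - 2*sqrt(2)*c/k^3


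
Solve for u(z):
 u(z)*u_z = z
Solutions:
 u(z) = -sqrt(C1 + z^2)
 u(z) = sqrt(C1 + z^2)


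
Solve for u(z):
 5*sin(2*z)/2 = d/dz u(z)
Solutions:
 u(z) = C1 - 5*cos(2*z)/4


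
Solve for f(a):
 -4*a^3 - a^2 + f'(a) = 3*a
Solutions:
 f(a) = C1 + a^4 + a^3/3 + 3*a^2/2


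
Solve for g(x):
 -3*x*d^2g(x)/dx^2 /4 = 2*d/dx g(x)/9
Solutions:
 g(x) = C1 + C2*x^(19/27)


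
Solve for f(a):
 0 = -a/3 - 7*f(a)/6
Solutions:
 f(a) = -2*a/7


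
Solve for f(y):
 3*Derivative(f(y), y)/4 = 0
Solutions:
 f(y) = C1


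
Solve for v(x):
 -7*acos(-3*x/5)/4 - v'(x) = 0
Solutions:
 v(x) = C1 - 7*x*acos(-3*x/5)/4 - 7*sqrt(25 - 9*x^2)/12


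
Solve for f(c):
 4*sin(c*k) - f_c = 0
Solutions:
 f(c) = C1 - 4*cos(c*k)/k


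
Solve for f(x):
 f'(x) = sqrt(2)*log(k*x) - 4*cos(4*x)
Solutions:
 f(x) = C1 + sqrt(2)*x*(log(k*x) - 1) - sin(4*x)


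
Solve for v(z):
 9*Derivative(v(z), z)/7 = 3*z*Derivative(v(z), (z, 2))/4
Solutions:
 v(z) = C1 + C2*z^(19/7)


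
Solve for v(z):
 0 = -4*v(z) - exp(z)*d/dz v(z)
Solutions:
 v(z) = C1*exp(4*exp(-z))


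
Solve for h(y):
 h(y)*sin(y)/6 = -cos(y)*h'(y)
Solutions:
 h(y) = C1*cos(y)^(1/6)


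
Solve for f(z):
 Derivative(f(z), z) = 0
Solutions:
 f(z) = C1


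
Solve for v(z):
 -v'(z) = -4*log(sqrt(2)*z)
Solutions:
 v(z) = C1 + 4*z*log(z) - 4*z + z*log(4)


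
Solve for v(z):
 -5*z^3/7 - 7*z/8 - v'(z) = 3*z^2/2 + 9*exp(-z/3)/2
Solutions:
 v(z) = C1 - 5*z^4/28 - z^3/2 - 7*z^2/16 + 27*exp(-z/3)/2


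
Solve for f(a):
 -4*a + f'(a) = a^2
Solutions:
 f(a) = C1 + a^3/3 + 2*a^2


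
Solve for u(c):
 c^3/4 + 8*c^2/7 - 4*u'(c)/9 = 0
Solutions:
 u(c) = C1 + 9*c^4/64 + 6*c^3/7


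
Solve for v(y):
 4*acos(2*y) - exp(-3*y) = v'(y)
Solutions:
 v(y) = C1 + 4*y*acos(2*y) - 2*sqrt(1 - 4*y^2) + exp(-3*y)/3


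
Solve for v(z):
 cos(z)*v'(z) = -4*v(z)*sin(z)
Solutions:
 v(z) = C1*cos(z)^4


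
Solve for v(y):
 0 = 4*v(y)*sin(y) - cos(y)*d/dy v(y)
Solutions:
 v(y) = C1/cos(y)^4


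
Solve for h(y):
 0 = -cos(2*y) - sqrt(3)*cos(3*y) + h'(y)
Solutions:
 h(y) = C1 + sin(2*y)/2 + sqrt(3)*sin(3*y)/3


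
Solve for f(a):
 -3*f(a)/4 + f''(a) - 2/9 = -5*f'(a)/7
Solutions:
 f(a) = C1*exp(a*(-5 + 2*sqrt(43))/14) + C2*exp(-a*(5 + 2*sqrt(43))/14) - 8/27


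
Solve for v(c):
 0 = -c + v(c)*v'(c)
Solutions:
 v(c) = -sqrt(C1 + c^2)
 v(c) = sqrt(C1 + c^2)


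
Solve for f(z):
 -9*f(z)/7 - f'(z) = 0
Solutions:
 f(z) = C1*exp(-9*z/7)


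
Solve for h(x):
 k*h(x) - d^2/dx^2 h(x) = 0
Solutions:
 h(x) = C1*exp(-sqrt(k)*x) + C2*exp(sqrt(k)*x)


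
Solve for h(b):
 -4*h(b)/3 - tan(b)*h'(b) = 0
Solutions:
 h(b) = C1/sin(b)^(4/3)


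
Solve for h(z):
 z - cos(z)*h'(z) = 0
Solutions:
 h(z) = C1 + Integral(z/cos(z), z)


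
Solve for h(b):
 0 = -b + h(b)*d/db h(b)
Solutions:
 h(b) = -sqrt(C1 + b^2)
 h(b) = sqrt(C1 + b^2)


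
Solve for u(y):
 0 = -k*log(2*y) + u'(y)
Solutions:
 u(y) = C1 + k*y*log(y) - k*y + k*y*log(2)


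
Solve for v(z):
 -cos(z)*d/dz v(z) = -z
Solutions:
 v(z) = C1 + Integral(z/cos(z), z)


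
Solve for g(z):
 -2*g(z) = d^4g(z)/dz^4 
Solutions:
 g(z) = (C1*sin(2^(3/4)*z/2) + C2*cos(2^(3/4)*z/2))*exp(-2^(3/4)*z/2) + (C3*sin(2^(3/4)*z/2) + C4*cos(2^(3/4)*z/2))*exp(2^(3/4)*z/2)


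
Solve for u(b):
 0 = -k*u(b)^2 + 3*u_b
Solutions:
 u(b) = -3/(C1 + b*k)


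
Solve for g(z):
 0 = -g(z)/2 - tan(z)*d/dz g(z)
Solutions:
 g(z) = C1/sqrt(sin(z))


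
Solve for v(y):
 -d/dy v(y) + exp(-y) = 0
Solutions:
 v(y) = C1 - exp(-y)


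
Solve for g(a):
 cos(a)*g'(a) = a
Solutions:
 g(a) = C1 + Integral(a/cos(a), a)


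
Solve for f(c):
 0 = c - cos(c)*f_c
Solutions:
 f(c) = C1 + Integral(c/cos(c), c)


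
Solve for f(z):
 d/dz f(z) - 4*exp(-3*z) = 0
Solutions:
 f(z) = C1 - 4*exp(-3*z)/3


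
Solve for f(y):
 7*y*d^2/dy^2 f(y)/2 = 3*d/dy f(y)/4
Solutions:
 f(y) = C1 + C2*y^(17/14)


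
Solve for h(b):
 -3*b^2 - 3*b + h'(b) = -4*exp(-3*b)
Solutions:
 h(b) = C1 + b^3 + 3*b^2/2 + 4*exp(-3*b)/3


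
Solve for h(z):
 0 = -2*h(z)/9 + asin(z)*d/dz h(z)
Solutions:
 h(z) = C1*exp(2*Integral(1/asin(z), z)/9)


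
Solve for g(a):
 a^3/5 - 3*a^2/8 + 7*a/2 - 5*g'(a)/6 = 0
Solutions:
 g(a) = C1 + 3*a^4/50 - 3*a^3/20 + 21*a^2/10


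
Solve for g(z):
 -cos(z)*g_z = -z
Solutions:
 g(z) = C1 + Integral(z/cos(z), z)


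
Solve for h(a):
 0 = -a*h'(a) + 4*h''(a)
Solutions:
 h(a) = C1 + C2*erfi(sqrt(2)*a/4)


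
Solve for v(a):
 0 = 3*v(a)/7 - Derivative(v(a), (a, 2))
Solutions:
 v(a) = C1*exp(-sqrt(21)*a/7) + C2*exp(sqrt(21)*a/7)


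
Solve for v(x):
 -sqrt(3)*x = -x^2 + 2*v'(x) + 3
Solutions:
 v(x) = C1 + x^3/6 - sqrt(3)*x^2/4 - 3*x/2


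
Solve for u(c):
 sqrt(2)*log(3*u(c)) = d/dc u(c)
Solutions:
 -sqrt(2)*Integral(1/(log(_y) + log(3)), (_y, u(c)))/2 = C1 - c


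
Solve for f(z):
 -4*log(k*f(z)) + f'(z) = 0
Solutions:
 li(k*f(z))/k = C1 + 4*z


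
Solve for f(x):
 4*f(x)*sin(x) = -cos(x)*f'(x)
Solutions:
 f(x) = C1*cos(x)^4


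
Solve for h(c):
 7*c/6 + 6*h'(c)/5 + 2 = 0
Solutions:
 h(c) = C1 - 35*c^2/72 - 5*c/3


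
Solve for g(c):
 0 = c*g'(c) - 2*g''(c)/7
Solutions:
 g(c) = C1 + C2*erfi(sqrt(7)*c/2)


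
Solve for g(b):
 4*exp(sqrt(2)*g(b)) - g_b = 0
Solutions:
 g(b) = sqrt(2)*(2*log(-1/(C1 + 4*b)) - log(2))/4


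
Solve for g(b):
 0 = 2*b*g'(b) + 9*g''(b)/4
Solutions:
 g(b) = C1 + C2*erf(2*b/3)


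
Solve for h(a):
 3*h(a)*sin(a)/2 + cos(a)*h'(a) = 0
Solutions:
 h(a) = C1*cos(a)^(3/2)


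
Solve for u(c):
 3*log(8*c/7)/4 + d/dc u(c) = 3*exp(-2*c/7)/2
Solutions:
 u(c) = C1 - 3*c*log(c)/4 + 3*c*(-3*log(2) + 1 + log(7))/4 - 21*exp(-2*c/7)/4


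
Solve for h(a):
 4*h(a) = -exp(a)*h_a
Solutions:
 h(a) = C1*exp(4*exp(-a))


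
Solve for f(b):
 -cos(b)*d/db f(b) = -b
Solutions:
 f(b) = C1 + Integral(b/cos(b), b)


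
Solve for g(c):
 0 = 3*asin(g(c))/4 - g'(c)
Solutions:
 Integral(1/asin(_y), (_y, g(c))) = C1 + 3*c/4


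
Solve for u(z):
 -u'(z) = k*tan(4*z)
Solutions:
 u(z) = C1 + k*log(cos(4*z))/4


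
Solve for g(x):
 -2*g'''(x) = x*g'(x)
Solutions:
 g(x) = C1 + Integral(C2*airyai(-2^(2/3)*x/2) + C3*airybi(-2^(2/3)*x/2), x)


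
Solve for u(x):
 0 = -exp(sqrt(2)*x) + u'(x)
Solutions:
 u(x) = C1 + sqrt(2)*exp(sqrt(2)*x)/2


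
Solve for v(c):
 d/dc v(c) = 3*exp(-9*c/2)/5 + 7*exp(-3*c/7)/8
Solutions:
 v(c) = C1 - 2*exp(-9*c/2)/15 - 49*exp(-3*c/7)/24


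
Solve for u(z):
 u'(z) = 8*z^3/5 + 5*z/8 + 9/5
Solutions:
 u(z) = C1 + 2*z^4/5 + 5*z^2/16 + 9*z/5


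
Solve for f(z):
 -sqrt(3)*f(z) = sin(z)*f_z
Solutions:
 f(z) = C1*(cos(z) + 1)^(sqrt(3)/2)/(cos(z) - 1)^(sqrt(3)/2)


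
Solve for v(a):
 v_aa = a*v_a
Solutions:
 v(a) = C1 + C2*erfi(sqrt(2)*a/2)


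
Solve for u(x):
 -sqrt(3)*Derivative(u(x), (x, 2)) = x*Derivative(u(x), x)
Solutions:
 u(x) = C1 + C2*erf(sqrt(2)*3^(3/4)*x/6)


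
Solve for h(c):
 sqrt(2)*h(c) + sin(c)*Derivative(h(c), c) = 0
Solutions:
 h(c) = C1*(cos(c) + 1)^(sqrt(2)/2)/(cos(c) - 1)^(sqrt(2)/2)


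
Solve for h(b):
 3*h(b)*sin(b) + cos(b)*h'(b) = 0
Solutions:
 h(b) = C1*cos(b)^3


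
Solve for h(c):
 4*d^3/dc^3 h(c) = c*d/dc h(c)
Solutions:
 h(c) = C1 + Integral(C2*airyai(2^(1/3)*c/2) + C3*airybi(2^(1/3)*c/2), c)


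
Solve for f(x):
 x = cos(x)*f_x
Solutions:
 f(x) = C1 + Integral(x/cos(x), x)


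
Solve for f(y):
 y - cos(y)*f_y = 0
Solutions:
 f(y) = C1 + Integral(y/cos(y), y)


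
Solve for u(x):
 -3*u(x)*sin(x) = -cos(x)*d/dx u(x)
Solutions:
 u(x) = C1/cos(x)^3


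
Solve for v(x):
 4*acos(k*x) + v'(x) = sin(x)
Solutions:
 v(x) = C1 - 4*Piecewise((x*acos(k*x) - sqrt(-k^2*x^2 + 1)/k, Ne(k, 0)), (pi*x/2, True)) - cos(x)


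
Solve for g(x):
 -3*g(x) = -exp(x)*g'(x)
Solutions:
 g(x) = C1*exp(-3*exp(-x))


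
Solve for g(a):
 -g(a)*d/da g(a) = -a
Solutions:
 g(a) = -sqrt(C1 + a^2)
 g(a) = sqrt(C1 + a^2)


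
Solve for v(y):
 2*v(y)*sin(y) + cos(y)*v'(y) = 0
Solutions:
 v(y) = C1*cos(y)^2


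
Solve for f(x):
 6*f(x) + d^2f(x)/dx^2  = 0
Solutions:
 f(x) = C1*sin(sqrt(6)*x) + C2*cos(sqrt(6)*x)


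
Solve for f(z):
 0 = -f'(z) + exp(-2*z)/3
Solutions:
 f(z) = C1 - exp(-2*z)/6


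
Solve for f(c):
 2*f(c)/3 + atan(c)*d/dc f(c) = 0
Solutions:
 f(c) = C1*exp(-2*Integral(1/atan(c), c)/3)


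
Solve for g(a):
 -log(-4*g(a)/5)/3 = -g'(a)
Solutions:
 -3*Integral(1/(log(-_y) - log(5) + 2*log(2)), (_y, g(a))) = C1 - a


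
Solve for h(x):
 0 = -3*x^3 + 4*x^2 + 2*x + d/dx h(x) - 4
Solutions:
 h(x) = C1 + 3*x^4/4 - 4*x^3/3 - x^2 + 4*x


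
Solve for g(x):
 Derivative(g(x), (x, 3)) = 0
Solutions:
 g(x) = C1 + C2*x + C3*x^2


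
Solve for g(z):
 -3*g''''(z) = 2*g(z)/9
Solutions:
 g(z) = (C1*sin(2^(3/4)*3^(1/4)*z/6) + C2*cos(2^(3/4)*3^(1/4)*z/6))*exp(-2^(3/4)*3^(1/4)*z/6) + (C3*sin(2^(3/4)*3^(1/4)*z/6) + C4*cos(2^(3/4)*3^(1/4)*z/6))*exp(2^(3/4)*3^(1/4)*z/6)


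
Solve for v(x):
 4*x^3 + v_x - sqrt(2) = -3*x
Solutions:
 v(x) = C1 - x^4 - 3*x^2/2 + sqrt(2)*x


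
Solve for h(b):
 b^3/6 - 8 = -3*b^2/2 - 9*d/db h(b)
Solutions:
 h(b) = C1 - b^4/216 - b^3/18 + 8*b/9


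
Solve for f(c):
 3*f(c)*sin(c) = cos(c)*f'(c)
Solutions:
 f(c) = C1/cos(c)^3


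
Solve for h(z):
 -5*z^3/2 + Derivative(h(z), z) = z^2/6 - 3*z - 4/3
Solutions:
 h(z) = C1 + 5*z^4/8 + z^3/18 - 3*z^2/2 - 4*z/3


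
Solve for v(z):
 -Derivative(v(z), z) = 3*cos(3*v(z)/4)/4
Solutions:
 3*z/4 - 2*log(sin(3*v(z)/4) - 1)/3 + 2*log(sin(3*v(z)/4) + 1)/3 = C1


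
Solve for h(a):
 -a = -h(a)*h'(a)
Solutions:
 h(a) = -sqrt(C1 + a^2)
 h(a) = sqrt(C1 + a^2)


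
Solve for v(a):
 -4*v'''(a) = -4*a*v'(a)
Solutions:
 v(a) = C1 + Integral(C2*airyai(a) + C3*airybi(a), a)


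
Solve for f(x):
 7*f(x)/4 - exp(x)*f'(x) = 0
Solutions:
 f(x) = C1*exp(-7*exp(-x)/4)


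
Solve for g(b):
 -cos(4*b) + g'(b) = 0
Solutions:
 g(b) = C1 + sin(4*b)/4


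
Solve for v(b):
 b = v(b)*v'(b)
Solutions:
 v(b) = -sqrt(C1 + b^2)
 v(b) = sqrt(C1 + b^2)


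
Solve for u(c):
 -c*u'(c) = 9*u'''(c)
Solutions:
 u(c) = C1 + Integral(C2*airyai(-3^(1/3)*c/3) + C3*airybi(-3^(1/3)*c/3), c)


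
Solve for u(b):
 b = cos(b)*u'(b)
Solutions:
 u(b) = C1 + Integral(b/cos(b), b)


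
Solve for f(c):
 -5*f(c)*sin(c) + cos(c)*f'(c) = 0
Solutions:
 f(c) = C1/cos(c)^5


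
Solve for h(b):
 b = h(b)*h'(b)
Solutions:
 h(b) = -sqrt(C1 + b^2)
 h(b) = sqrt(C1 + b^2)


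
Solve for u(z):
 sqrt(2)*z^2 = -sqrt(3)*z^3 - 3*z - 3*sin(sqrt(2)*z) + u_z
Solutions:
 u(z) = C1 + sqrt(3)*z^4/4 + sqrt(2)*z^3/3 + 3*z^2/2 - 3*sqrt(2)*cos(sqrt(2)*z)/2


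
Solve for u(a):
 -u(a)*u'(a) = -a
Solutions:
 u(a) = -sqrt(C1 + a^2)
 u(a) = sqrt(C1 + a^2)


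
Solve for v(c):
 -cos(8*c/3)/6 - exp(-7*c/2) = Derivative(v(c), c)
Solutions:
 v(c) = C1 - sin(8*c/3)/16 + 2*exp(-7*c/2)/7


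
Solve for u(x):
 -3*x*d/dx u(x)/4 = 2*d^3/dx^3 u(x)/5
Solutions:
 u(x) = C1 + Integral(C2*airyai(-15^(1/3)*x/2) + C3*airybi(-15^(1/3)*x/2), x)


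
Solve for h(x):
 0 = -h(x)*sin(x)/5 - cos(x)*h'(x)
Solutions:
 h(x) = C1*cos(x)^(1/5)


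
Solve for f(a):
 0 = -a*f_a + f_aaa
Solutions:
 f(a) = C1 + Integral(C2*airyai(a) + C3*airybi(a), a)


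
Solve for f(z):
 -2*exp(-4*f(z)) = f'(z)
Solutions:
 f(z) = log(-I*(C1 - 8*z)^(1/4))
 f(z) = log(I*(C1 - 8*z)^(1/4))
 f(z) = log(-(C1 - 8*z)^(1/4))
 f(z) = log(C1 - 8*z)/4


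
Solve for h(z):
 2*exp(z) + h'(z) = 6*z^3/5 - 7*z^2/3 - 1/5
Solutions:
 h(z) = C1 + 3*z^4/10 - 7*z^3/9 - z/5 - 2*exp(z)


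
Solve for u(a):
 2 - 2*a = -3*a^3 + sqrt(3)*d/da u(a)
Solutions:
 u(a) = C1 + sqrt(3)*a^4/4 - sqrt(3)*a^2/3 + 2*sqrt(3)*a/3


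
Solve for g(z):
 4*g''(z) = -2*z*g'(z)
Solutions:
 g(z) = C1 + C2*erf(z/2)


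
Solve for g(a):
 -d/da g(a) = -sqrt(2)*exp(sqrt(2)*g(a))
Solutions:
 g(a) = sqrt(2)*(2*log(-1/(C1 + sqrt(2)*a)) - log(2))/4


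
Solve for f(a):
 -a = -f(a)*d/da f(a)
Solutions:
 f(a) = -sqrt(C1 + a^2)
 f(a) = sqrt(C1 + a^2)


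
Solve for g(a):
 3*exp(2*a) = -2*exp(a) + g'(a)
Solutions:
 g(a) = C1 + 3*exp(2*a)/2 + 2*exp(a)


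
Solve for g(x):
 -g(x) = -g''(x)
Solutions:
 g(x) = C1*exp(-x) + C2*exp(x)


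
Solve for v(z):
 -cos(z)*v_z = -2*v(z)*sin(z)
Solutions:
 v(z) = C1/cos(z)^2


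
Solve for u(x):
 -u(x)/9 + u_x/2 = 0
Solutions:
 u(x) = C1*exp(2*x/9)


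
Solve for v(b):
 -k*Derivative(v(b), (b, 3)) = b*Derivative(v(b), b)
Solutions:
 v(b) = C1 + Integral(C2*airyai(b*(-1/k)^(1/3)) + C3*airybi(b*(-1/k)^(1/3)), b)


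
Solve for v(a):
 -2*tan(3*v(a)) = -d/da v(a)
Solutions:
 v(a) = -asin(C1*exp(6*a))/3 + pi/3
 v(a) = asin(C1*exp(6*a))/3


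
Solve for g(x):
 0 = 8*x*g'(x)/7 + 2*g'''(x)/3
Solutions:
 g(x) = C1 + Integral(C2*airyai(-12^(1/3)*7^(2/3)*x/7) + C3*airybi(-12^(1/3)*7^(2/3)*x/7), x)


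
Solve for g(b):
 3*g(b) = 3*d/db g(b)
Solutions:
 g(b) = C1*exp(b)


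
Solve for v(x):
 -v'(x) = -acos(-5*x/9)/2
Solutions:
 v(x) = C1 + x*acos(-5*x/9)/2 + sqrt(81 - 25*x^2)/10


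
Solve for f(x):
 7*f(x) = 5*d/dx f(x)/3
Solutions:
 f(x) = C1*exp(21*x/5)


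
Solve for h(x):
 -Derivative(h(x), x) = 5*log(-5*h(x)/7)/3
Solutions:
 3*Integral(1/(log(-_y) - log(7) + log(5)), (_y, h(x)))/5 = C1 - x


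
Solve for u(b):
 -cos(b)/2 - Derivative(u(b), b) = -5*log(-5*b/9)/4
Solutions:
 u(b) = C1 + 5*b*log(-b)/4 - 5*b*log(3)/2 - 5*b/4 + 5*b*log(5)/4 - sin(b)/2


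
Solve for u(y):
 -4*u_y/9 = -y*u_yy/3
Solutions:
 u(y) = C1 + C2*y^(7/3)


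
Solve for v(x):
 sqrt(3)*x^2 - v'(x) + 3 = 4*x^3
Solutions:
 v(x) = C1 - x^4 + sqrt(3)*x^3/3 + 3*x


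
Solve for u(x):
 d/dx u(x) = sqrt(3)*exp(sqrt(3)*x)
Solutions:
 u(x) = C1 + exp(sqrt(3)*x)


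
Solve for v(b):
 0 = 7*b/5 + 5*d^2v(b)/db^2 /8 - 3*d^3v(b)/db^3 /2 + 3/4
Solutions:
 v(b) = C1 + C2*b + C3*exp(5*b/12) - 28*b^3/75 - 411*b^2/125


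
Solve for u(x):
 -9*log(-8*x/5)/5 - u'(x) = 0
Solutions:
 u(x) = C1 - 9*x*log(-x)/5 + 9*x*(-3*log(2) + 1 + log(5))/5


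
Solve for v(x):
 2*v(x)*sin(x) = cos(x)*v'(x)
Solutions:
 v(x) = C1/cos(x)^2


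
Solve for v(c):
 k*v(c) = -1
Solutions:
 v(c) = -1/k


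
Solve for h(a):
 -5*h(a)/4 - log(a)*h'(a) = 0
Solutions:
 h(a) = C1*exp(-5*li(a)/4)


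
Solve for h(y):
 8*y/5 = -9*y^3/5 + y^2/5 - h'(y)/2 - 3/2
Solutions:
 h(y) = C1 - 9*y^4/10 + 2*y^3/15 - 8*y^2/5 - 3*y


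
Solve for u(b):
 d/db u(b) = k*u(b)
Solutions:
 u(b) = C1*exp(b*k)


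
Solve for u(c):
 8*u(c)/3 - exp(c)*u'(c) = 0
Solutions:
 u(c) = C1*exp(-8*exp(-c)/3)


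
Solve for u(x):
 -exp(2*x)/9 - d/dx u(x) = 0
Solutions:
 u(x) = C1 - exp(2*x)/18


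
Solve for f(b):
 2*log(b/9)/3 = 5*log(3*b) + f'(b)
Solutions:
 f(b) = C1 - 13*b*log(b)/3 - 19*b*log(3)/3 + 13*b/3


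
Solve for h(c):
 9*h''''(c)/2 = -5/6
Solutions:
 h(c) = C1 + C2*c + C3*c^2 + C4*c^3 - 5*c^4/648


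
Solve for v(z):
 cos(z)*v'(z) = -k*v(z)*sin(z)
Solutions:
 v(z) = C1*exp(k*log(cos(z)))


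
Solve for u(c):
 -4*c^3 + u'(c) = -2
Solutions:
 u(c) = C1 + c^4 - 2*c


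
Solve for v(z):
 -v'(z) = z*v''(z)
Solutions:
 v(z) = C1 + C2*log(z)


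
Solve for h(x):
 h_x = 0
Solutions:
 h(x) = C1


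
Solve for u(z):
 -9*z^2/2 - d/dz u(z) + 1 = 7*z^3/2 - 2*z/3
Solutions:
 u(z) = C1 - 7*z^4/8 - 3*z^3/2 + z^2/3 + z


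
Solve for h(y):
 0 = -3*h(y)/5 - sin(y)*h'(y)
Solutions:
 h(y) = C1*(cos(y) + 1)^(3/10)/(cos(y) - 1)^(3/10)


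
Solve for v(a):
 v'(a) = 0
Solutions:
 v(a) = C1


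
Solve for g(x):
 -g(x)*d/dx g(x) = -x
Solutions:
 g(x) = -sqrt(C1 + x^2)
 g(x) = sqrt(C1 + x^2)


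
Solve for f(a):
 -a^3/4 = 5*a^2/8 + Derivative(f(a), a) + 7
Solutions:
 f(a) = C1 - a^4/16 - 5*a^3/24 - 7*a


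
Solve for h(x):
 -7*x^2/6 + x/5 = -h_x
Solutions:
 h(x) = C1 + 7*x^3/18 - x^2/10


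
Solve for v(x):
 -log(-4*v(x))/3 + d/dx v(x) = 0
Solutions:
 -3*Integral(1/(log(-_y) + 2*log(2)), (_y, v(x))) = C1 - x


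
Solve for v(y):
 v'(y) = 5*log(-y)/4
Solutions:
 v(y) = C1 + 5*y*log(-y)/4 - 5*y/4


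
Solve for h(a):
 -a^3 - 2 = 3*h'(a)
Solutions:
 h(a) = C1 - a^4/12 - 2*a/3


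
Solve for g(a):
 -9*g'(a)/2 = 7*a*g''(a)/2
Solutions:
 g(a) = C1 + C2/a^(2/7)


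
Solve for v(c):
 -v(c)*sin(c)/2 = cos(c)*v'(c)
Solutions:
 v(c) = C1*sqrt(cos(c))


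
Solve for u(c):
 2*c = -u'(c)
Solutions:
 u(c) = C1 - c^2


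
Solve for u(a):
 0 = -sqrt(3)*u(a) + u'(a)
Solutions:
 u(a) = C1*exp(sqrt(3)*a)


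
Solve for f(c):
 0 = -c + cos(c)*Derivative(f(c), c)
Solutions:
 f(c) = C1 + Integral(c/cos(c), c)


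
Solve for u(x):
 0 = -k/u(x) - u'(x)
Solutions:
 u(x) = -sqrt(C1 - 2*k*x)
 u(x) = sqrt(C1 - 2*k*x)


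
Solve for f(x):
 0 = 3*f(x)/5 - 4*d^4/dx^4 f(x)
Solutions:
 f(x) = C1*exp(-sqrt(2)*3^(1/4)*5^(3/4)*x/10) + C2*exp(sqrt(2)*3^(1/4)*5^(3/4)*x/10) + C3*sin(sqrt(2)*3^(1/4)*5^(3/4)*x/10) + C4*cos(sqrt(2)*3^(1/4)*5^(3/4)*x/10)


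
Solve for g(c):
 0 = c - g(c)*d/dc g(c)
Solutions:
 g(c) = -sqrt(C1 + c^2)
 g(c) = sqrt(C1 + c^2)


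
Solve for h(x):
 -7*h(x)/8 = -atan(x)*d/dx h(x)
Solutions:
 h(x) = C1*exp(7*Integral(1/atan(x), x)/8)


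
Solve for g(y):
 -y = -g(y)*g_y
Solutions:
 g(y) = -sqrt(C1 + y^2)
 g(y) = sqrt(C1 + y^2)


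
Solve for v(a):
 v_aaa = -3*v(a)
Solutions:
 v(a) = C3*exp(-3^(1/3)*a) + (C1*sin(3^(5/6)*a/2) + C2*cos(3^(5/6)*a/2))*exp(3^(1/3)*a/2)


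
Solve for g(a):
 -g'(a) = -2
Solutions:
 g(a) = C1 + 2*a


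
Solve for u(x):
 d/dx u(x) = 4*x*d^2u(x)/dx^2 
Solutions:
 u(x) = C1 + C2*x^(5/4)


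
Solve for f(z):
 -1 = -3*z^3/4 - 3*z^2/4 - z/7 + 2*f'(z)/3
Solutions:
 f(z) = C1 + 9*z^4/32 + 3*z^3/8 + 3*z^2/28 - 3*z/2


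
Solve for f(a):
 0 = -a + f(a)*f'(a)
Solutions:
 f(a) = -sqrt(C1 + a^2)
 f(a) = sqrt(C1 + a^2)


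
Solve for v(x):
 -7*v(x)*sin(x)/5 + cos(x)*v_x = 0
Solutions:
 v(x) = C1/cos(x)^(7/5)


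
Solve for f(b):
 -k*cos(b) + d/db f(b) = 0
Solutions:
 f(b) = C1 + k*sin(b)


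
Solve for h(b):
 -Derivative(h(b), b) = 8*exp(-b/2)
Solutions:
 h(b) = C1 + 16*exp(-b/2)


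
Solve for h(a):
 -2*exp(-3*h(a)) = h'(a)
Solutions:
 h(a) = log(C1 - 6*a)/3
 h(a) = log((-3^(1/3) - 3^(5/6)*I)*(C1 - 2*a)^(1/3)/2)
 h(a) = log((-3^(1/3) + 3^(5/6)*I)*(C1 - 2*a)^(1/3)/2)


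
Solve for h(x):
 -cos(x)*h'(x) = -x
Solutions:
 h(x) = C1 + Integral(x/cos(x), x)


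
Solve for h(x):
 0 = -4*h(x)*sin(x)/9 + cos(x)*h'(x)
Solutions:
 h(x) = C1/cos(x)^(4/9)


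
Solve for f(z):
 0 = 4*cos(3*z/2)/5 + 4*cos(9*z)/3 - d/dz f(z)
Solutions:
 f(z) = C1 + 8*sin(3*z/2)/15 + 4*sin(9*z)/27


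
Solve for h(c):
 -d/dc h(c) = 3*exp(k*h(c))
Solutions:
 h(c) = Piecewise((log(1/(C1*k + 3*c*k))/k, Ne(k, 0)), (nan, True))
 h(c) = Piecewise((C1 - 3*c, Eq(k, 0)), (nan, True))


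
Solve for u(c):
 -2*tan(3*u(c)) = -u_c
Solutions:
 u(c) = -asin(C1*exp(6*c))/3 + pi/3
 u(c) = asin(C1*exp(6*c))/3


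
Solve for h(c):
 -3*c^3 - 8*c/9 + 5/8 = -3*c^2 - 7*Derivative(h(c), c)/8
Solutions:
 h(c) = C1 + 6*c^4/7 - 8*c^3/7 + 32*c^2/63 - 5*c/7


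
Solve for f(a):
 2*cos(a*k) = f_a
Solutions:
 f(a) = C1 + 2*sin(a*k)/k


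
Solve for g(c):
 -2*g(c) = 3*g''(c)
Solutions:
 g(c) = C1*sin(sqrt(6)*c/3) + C2*cos(sqrt(6)*c/3)


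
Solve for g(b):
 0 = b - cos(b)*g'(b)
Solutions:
 g(b) = C1 + Integral(b/cos(b), b)
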